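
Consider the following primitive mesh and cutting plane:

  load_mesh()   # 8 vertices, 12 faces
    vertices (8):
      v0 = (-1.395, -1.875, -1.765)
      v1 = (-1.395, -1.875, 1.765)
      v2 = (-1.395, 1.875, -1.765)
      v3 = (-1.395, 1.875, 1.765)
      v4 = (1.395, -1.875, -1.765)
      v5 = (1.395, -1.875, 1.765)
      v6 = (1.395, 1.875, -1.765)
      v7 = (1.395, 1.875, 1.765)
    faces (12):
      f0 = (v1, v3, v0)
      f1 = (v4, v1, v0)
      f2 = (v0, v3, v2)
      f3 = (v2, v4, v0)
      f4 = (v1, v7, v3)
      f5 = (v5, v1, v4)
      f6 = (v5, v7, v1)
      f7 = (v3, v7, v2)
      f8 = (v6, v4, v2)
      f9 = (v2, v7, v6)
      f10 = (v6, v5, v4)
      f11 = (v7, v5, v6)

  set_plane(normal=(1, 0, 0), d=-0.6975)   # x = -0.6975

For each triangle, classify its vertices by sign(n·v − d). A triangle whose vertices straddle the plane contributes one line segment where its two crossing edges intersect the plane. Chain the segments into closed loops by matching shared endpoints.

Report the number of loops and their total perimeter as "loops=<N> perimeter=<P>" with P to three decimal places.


loops=1 perimeter=14.560

Straddling triangles (8 of 12):
  (v4,v1,v0) [+--] → (-0.6975, -1.875, 0.8825)–(-0.6975, -1.875, -1.765)  len=2.6475
  (v2,v4,v0) [-+-] → (-0.6975, 0.9375, -1.765)–(-0.6975, -1.875, -1.765)  len=2.8125
  (v1,v7,v3) [-+-] → (-0.6975, -0.9375, 1.765)–(-0.6975, 1.875, 1.765)  len=2.8125
  (v5,v1,v4) [+-+] → (-0.6975, -1.875, 1.765)–(-0.6975, -1.875, 0.8825)  len=0.8825
  (v5,v7,v1) [++-] → (-0.6975, -0.9375, 1.765)–(-0.6975, -1.875, 1.765)  len=0.9375
  (v3,v7,v2) [-+-] → (-0.6975, 1.875, 1.765)–(-0.6975, 1.875, -0.8825)  len=2.6475
  (v6,v4,v2) [++-] → (-0.6975, 0.9375, -1.765)–(-0.6975, 1.875, -1.765)  len=0.9375
  (v2,v7,v6) [-++] → (-0.6975, 1.875, -0.8825)–(-0.6975, 1.875, -1.765)  len=0.8825

Chained into 1 loop(s):
  loop 1: 8 segments, perimeter = 14.5600
Total perimeter = 14.560


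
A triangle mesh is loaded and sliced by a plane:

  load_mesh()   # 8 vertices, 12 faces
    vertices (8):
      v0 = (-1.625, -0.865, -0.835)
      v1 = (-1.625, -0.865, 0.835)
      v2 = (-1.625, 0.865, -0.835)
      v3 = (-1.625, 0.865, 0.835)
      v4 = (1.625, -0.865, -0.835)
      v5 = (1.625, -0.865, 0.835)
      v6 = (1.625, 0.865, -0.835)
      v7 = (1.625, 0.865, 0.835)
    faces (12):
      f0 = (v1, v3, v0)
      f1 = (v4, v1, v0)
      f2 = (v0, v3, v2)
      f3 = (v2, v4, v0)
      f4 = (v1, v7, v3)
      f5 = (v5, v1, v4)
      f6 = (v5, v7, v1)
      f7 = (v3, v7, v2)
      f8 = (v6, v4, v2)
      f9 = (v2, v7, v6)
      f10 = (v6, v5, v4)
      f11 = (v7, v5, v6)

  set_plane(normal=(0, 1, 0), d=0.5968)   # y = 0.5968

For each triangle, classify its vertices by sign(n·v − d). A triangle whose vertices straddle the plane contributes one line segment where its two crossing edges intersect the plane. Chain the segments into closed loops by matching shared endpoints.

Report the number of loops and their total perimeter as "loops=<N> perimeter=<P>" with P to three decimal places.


loops=1 perimeter=9.840

Straddling triangles (8 of 12):
  (v1,v3,v0) [-+-] → (-1.625, 0.5968, 0.835)–(-1.625, 0.5968, 0.576102)  len=0.2589
  (v0,v3,v2) [-++] → (-1.625, 0.5968, 0.576102)–(-1.625, 0.5968, -0.835)  len=1.4111
  (v2,v4,v0) [+--] → (-1.12116, 0.5968, -0.835)–(-1.625, 0.5968, -0.835)  len=0.5038
  (v1,v7,v3) [-++] → (1.12116, 0.5968, 0.835)–(-1.625, 0.5968, 0.835)  len=2.7462
  (v5,v7,v1) [-+-] → (1.625, 0.5968, 0.835)–(1.12116, 0.5968, 0.835)  len=0.5038
  (v6,v4,v2) [+-+] → (1.625, 0.5968, -0.835)–(-1.12116, 0.5968, -0.835)  len=2.7462
  (v6,v5,v4) [+--] → (1.625, 0.5968, -0.576102)–(1.625, 0.5968, -0.835)  len=0.2589
  (v7,v5,v6) [+-+] → (1.625, 0.5968, 0.835)–(1.625, 0.5968, -0.576102)  len=1.4111

Chained into 1 loop(s):
  loop 1: 8 segments, perimeter = 9.8400
Total perimeter = 9.840


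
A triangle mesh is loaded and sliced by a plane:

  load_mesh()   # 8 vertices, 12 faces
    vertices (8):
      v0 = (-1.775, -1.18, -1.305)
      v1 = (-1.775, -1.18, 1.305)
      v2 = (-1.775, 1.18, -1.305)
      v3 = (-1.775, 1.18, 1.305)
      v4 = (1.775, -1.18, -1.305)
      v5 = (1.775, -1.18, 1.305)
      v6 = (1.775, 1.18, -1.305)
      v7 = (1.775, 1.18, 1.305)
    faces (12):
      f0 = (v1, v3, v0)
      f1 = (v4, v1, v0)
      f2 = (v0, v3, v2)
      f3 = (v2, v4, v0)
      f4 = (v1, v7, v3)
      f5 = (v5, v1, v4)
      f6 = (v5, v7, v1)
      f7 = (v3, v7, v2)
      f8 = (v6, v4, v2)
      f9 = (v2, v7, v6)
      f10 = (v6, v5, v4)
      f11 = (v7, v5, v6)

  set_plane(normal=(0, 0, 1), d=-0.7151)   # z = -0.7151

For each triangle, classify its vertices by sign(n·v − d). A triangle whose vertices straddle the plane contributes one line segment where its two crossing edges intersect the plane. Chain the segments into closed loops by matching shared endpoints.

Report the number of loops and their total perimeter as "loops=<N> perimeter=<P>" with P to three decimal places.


loops=1 perimeter=11.820

Straddling triangles (8 of 12):
  (v1,v3,v0) [++-] → (-1.775, -0.646604, -0.7151)–(-1.775, -1.18, -0.7151)  len=0.5334
  (v4,v1,v0) [-+-] → (0.972646, -1.18, -0.7151)–(-1.775, -1.18, -0.7151)  len=2.7476
  (v0,v3,v2) [-+-] → (-1.775, -0.646604, -0.7151)–(-1.775, 1.18, -0.7151)  len=1.8266
  (v5,v1,v4) [++-] → (0.972646, -1.18, -0.7151)–(1.775, -1.18, -0.7151)  len=0.8024
  (v3,v7,v2) [++-] → (-0.972646, 1.18, -0.7151)–(-1.775, 1.18, -0.7151)  len=0.8024
  (v2,v7,v6) [-+-] → (-0.972646, 1.18, -0.7151)–(1.775, 1.18, -0.7151)  len=2.7476
  (v6,v5,v4) [-+-] → (1.775, 0.646604, -0.7151)–(1.775, -1.18, -0.7151)  len=1.8266
  (v7,v5,v6) [++-] → (1.775, 0.646604, -0.7151)–(1.775, 1.18, -0.7151)  len=0.5334

Chained into 1 loop(s):
  loop 1: 8 segments, perimeter = 11.8200
Total perimeter = 11.820


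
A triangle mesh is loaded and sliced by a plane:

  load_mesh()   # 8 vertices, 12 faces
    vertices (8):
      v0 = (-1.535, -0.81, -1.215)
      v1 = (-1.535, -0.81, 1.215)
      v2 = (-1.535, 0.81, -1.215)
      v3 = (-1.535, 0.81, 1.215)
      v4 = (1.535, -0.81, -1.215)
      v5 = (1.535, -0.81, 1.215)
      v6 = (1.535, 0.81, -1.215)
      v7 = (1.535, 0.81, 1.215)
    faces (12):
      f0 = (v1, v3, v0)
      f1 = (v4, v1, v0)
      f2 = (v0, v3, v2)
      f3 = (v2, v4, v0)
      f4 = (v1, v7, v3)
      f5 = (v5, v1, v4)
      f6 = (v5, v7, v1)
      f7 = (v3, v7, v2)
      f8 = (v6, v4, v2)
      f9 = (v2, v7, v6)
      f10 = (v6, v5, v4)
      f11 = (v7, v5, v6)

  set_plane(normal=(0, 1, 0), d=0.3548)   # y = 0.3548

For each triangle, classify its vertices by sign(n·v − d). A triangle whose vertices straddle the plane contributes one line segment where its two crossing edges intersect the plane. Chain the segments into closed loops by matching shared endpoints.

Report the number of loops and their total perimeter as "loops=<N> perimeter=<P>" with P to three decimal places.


Straddling triangles (8 of 12):
  (v1,v3,v0) [-+-] → (-1.535, 0.3548, 1.215)–(-1.535, 0.3548, 0.5322)  len=0.6828
  (v0,v3,v2) [-++] → (-1.535, 0.3548, 0.5322)–(-1.535, 0.3548, -1.215)  len=1.7472
  (v2,v4,v0) [+--] → (-0.672368, 0.3548, -1.215)–(-1.535, 0.3548, -1.215)  len=0.8626
  (v1,v7,v3) [-++] → (0.672368, 0.3548, 1.215)–(-1.535, 0.3548, 1.215)  len=2.2074
  (v5,v7,v1) [-+-] → (1.535, 0.3548, 1.215)–(0.672368, 0.3548, 1.215)  len=0.8626
  (v6,v4,v2) [+-+] → (1.535, 0.3548, -1.215)–(-0.672368, 0.3548, -1.215)  len=2.2074
  (v6,v5,v4) [+--] → (1.535, 0.3548, -0.5322)–(1.535, 0.3548, -1.215)  len=0.6828
  (v7,v5,v6) [+-+] → (1.535, 0.3548, 1.215)–(1.535, 0.3548, -0.5322)  len=1.7472

Chained into 1 loop(s):
  loop 1: 8 segments, perimeter = 11.0000
Total perimeter = 11.000

loops=1 perimeter=11.000


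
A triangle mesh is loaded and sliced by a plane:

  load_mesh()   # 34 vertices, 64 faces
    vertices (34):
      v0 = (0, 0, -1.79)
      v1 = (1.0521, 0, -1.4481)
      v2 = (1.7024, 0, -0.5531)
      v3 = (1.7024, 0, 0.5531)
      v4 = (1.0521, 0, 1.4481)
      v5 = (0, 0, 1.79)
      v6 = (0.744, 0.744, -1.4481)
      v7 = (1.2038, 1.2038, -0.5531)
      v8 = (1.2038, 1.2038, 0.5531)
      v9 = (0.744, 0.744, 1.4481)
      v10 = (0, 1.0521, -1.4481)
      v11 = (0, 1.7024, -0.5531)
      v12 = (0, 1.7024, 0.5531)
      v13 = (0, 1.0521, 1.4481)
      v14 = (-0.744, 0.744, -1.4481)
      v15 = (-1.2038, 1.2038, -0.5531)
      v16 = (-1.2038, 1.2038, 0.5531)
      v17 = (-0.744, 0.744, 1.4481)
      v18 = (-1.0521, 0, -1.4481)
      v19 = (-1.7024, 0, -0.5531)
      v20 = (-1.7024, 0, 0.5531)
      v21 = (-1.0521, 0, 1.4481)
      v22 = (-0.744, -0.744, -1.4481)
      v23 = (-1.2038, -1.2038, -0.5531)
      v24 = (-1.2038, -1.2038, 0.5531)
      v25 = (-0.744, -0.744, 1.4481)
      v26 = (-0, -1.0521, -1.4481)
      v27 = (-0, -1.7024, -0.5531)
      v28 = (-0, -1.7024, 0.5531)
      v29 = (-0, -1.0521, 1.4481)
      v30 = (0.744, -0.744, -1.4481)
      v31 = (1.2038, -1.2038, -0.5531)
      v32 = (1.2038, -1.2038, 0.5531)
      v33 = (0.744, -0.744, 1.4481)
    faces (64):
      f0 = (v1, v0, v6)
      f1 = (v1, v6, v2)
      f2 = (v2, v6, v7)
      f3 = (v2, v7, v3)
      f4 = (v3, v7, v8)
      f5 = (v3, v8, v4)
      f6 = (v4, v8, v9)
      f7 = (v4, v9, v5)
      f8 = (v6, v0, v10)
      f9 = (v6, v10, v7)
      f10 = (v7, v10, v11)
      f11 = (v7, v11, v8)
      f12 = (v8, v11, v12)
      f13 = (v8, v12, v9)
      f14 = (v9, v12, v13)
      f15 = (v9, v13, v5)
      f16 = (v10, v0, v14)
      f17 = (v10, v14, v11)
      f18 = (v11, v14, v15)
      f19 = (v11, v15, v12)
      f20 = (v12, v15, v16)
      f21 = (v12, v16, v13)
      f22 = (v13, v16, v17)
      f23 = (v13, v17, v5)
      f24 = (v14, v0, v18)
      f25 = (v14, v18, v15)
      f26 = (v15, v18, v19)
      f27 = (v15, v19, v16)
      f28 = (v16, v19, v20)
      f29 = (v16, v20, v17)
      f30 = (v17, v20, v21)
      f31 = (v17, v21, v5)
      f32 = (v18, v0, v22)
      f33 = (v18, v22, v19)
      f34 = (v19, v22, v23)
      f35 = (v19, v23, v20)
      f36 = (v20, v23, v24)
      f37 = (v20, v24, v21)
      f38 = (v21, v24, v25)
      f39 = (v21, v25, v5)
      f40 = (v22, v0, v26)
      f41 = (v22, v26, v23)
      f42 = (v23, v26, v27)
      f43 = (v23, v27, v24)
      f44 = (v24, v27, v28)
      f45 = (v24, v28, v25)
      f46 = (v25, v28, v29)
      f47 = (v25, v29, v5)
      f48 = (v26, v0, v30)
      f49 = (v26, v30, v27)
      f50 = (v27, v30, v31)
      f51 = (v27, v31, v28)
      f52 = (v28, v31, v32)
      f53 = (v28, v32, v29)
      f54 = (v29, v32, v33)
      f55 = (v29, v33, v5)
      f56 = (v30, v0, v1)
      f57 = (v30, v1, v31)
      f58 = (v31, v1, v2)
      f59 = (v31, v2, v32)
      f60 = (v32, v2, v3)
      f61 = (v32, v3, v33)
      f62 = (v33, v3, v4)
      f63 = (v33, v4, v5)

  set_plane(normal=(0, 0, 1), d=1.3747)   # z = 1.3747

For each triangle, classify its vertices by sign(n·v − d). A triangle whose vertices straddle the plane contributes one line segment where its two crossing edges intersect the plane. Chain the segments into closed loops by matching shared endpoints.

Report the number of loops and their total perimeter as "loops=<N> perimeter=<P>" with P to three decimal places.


loops=1 perimeter=6.769

Straddling triangles (16 of 64):
  (v3,v8,v4) [--+] → (1.06454, 0.0987251, 1.3747)–(1.10543, 0, 1.3747)  len=0.1069
  (v4,v8,v9) [+-+] → (1.06454, 0.0987251, 1.3747)–(0.781709, 0.781709, 1.3747)  len=0.7392
  (v8,v12,v9) [--+] → (0.682984, 0.8226, 1.3747)–(0.781709, 0.781709, 1.3747)  len=0.1069
  (v9,v12,v13) [+-+] → (0.682984, 0.8226, 1.3747)–(0, 1.10543, 1.3747)  len=0.7392
  (v12,v16,v13) [--+] → (-0.0987251, 1.06454, 1.3747)–(0, 1.10543, 1.3747)  len=0.1069
  (v13,v16,v17) [+-+] → (-0.0987251, 1.06454, 1.3747)–(-0.781709, 0.781709, 1.3747)  len=0.7392
  (v16,v20,v17) [--+] → (-0.8226, 0.682984, 1.3747)–(-0.781709, 0.781709, 1.3747)  len=0.1069
  (v17,v20,v21) [+-+] → (-0.8226, 0.682984, 1.3747)–(-1.10543, 0, 1.3747)  len=0.7392
  (v20,v24,v21) [--+] → (-1.06454, -0.0987251, 1.3747)–(-1.10543, 0, 1.3747)  len=0.1069
  (v21,v24,v25) [+-+] → (-1.06454, -0.0987251, 1.3747)–(-0.781709, -0.781709, 1.3747)  len=0.7392
  (v24,v28,v25) [--+] → (-0.682984, -0.8226, 1.3747)–(-0.781709, -0.781709, 1.3747)  len=0.1069
  (v25,v28,v29) [+-+] → (-0.682984, -0.8226, 1.3747)–(0, -1.10543, 1.3747)  len=0.7392
  (v28,v32,v29) [--+] → (0.0987251, -1.06454, 1.3747)–(0, -1.10543, 1.3747)  len=0.1069
  (v29,v32,v33) [+-+] → (0.0987251, -1.06454, 1.3747)–(0.781709, -0.781709, 1.3747)  len=0.7392
  (v32,v3,v33) [--+] → (0.8226, -0.682984, 1.3747)–(0.781709, -0.781709, 1.3747)  len=0.1069
  (v33,v3,v4) [+-+] → (0.8226, -0.682984, 1.3747)–(1.10543, 0, 1.3747)  len=0.7392

Chained into 1 loop(s):
  loop 1: 16 segments, perimeter = 6.7687
Total perimeter = 6.769


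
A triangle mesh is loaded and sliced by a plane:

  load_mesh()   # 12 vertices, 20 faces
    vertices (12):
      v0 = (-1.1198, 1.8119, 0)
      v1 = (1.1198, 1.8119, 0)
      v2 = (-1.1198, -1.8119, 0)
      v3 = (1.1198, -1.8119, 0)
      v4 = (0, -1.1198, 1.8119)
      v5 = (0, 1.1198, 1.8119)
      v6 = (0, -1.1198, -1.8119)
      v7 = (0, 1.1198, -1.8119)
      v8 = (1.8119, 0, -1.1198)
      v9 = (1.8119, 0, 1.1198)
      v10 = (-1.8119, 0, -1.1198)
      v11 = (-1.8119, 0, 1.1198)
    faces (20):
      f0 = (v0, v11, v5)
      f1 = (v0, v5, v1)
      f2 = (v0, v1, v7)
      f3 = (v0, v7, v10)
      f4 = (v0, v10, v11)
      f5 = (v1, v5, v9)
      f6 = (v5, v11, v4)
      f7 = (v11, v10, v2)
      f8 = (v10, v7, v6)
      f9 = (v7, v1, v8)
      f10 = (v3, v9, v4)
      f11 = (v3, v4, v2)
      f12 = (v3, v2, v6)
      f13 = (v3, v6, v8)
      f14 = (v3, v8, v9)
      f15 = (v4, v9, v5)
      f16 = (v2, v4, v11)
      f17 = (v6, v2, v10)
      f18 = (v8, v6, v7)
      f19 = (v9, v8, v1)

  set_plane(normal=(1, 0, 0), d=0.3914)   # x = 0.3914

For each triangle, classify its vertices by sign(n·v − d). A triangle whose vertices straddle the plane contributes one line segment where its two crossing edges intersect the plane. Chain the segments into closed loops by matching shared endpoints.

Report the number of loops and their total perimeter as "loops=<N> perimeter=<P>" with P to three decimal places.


Straddling triangles (10 of 20):
  (v0,v5,v1) [--+] → (0.3914, 1.36171, 1.17859)–(0.3914, 1.8119, 0)  len=1.2616
  (v0,v1,v7) [-+-] → (0.3914, 1.8119, 0)–(0.3914, 1.36171, -1.17859)  len=1.2616
  (v1,v5,v9) [+-+] → (0.3914, 1.36171, 1.17859)–(0.3914, 0.877905, 1.6624)  len=0.6842
  (v7,v1,v8) [-++] → (0.3914, 1.36171, -1.17859)–(0.3914, 0.877905, -1.6624)  len=0.6842
  (v3,v9,v4) [++-] → (0.3914, -0.877905, 1.6624)–(0.3914, -1.36171, 1.17859)  len=0.6842
  (v3,v4,v2) [+--] → (0.3914, -1.36171, 1.17859)–(0.3914, -1.8119, 0)  len=1.2616
  (v3,v2,v6) [+--] → (0.3914, -1.8119, 0)–(0.3914, -1.36171, -1.17859)  len=1.2616
  (v3,v6,v8) [+-+] → (0.3914, -1.36171, -1.17859)–(0.3914, -0.877905, -1.6624)  len=0.6842
  (v4,v9,v5) [-+-] → (0.3914, -0.877905, 1.6624)–(0.3914, 0.877905, 1.6624)  len=1.7558
  (v8,v6,v7) [+--] → (0.3914, -0.877905, -1.6624)–(0.3914, 0.877905, -1.6624)  len=1.7558

Chained into 1 loop(s):
  loop 1: 10 segments, perimeter = 11.2950
Total perimeter = 11.295

loops=1 perimeter=11.295


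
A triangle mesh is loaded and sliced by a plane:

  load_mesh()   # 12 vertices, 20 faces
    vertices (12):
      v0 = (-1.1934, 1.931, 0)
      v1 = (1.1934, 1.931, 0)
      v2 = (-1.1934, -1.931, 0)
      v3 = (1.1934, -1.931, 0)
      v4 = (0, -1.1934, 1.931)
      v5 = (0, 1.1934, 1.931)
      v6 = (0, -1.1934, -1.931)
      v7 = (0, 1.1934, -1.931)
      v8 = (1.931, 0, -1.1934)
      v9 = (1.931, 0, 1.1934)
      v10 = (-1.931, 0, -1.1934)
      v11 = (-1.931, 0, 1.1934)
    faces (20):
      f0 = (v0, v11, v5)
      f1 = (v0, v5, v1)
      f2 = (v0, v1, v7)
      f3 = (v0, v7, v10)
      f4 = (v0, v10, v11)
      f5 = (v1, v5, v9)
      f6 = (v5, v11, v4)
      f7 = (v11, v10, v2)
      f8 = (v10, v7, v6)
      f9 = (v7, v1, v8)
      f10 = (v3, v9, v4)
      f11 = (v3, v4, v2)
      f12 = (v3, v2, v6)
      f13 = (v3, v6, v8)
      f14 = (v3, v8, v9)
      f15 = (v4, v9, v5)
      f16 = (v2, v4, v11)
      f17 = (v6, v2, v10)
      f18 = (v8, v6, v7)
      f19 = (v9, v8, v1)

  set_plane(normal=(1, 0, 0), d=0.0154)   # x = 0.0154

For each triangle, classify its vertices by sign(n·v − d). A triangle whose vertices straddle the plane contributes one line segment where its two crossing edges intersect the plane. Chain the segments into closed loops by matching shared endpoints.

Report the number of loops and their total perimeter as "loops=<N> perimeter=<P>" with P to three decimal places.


Straddling triangles (10 of 20):
  (v0,v5,v1) [--+] → (0.0154, 1.20292, 1.90608)–(0.0154, 1.931, 0)  len=2.0404
  (v0,v1,v7) [-+-] → (0.0154, 1.931, 0)–(0.0154, 1.20292, -1.90608)  len=2.0404
  (v1,v5,v9) [+-+] → (0.0154, 1.20292, 1.90608)–(0.0154, 1.18388, 1.92512)  len=0.0269
  (v7,v1,v8) [-++] → (0.0154, 1.20292, -1.90608)–(0.0154, 1.18388, -1.92512)  len=0.0269
  (v3,v9,v4) [++-] → (0.0154, -1.18388, 1.92512)–(0.0154, -1.20292, 1.90608)  len=0.0269
  (v3,v4,v2) [+--] → (0.0154, -1.20292, 1.90608)–(0.0154, -1.931, 0)  len=2.0404
  (v3,v2,v6) [+--] → (0.0154, -1.931, 0)–(0.0154, -1.20292, -1.90608)  len=2.0404
  (v3,v6,v8) [+-+] → (0.0154, -1.20292, -1.90608)–(0.0154, -1.18388, -1.92512)  len=0.0269
  (v4,v9,v5) [-+-] → (0.0154, -1.18388, 1.92512)–(0.0154, 1.18388, 1.92512)  len=2.3678
  (v8,v6,v7) [+--] → (0.0154, -1.18388, -1.92512)–(0.0154, 1.18388, -1.92512)  len=2.3678

Chained into 1 loop(s):
  loop 1: 10 segments, perimeter = 13.0048
Total perimeter = 13.005

loops=1 perimeter=13.005


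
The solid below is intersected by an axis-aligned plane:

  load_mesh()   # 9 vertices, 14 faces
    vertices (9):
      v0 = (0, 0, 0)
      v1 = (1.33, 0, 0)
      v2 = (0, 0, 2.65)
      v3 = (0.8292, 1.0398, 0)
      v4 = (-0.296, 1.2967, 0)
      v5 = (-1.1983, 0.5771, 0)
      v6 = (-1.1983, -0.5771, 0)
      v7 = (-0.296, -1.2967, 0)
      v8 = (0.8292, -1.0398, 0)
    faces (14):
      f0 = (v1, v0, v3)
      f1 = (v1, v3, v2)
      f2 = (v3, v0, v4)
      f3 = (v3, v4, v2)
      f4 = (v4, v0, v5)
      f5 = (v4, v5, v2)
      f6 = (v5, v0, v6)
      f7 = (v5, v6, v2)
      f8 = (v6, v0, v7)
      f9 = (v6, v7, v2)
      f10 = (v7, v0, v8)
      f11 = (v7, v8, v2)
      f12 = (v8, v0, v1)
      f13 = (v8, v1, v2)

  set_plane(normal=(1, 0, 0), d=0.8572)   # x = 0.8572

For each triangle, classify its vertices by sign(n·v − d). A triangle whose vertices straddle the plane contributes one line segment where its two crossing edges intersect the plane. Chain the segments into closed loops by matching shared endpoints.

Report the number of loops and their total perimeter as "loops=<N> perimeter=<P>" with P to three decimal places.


loops=1 perimeter=4.684

Straddling triangles (4 of 14):
  (v1,v0,v3) [+--] → (0.8572, 0, 0)–(0.8572, 0.981664, 0)  len=0.9817
  (v1,v3,v2) [+--] → (0.8572, 0.981664, 0)–(0.8572, 0, 0.942045)  len=1.3606
  (v8,v0,v1) [--+] → (0.8572, 0, 0)–(0.8572, -0.981664, 0)  len=0.9817
  (v8,v1,v2) [-+-] → (0.8572, -0.981664, 0)–(0.8572, 0, 0.942045)  len=1.3606

Chained into 1 loop(s):
  loop 1: 4 segments, perimeter = 4.6844
Total perimeter = 4.684


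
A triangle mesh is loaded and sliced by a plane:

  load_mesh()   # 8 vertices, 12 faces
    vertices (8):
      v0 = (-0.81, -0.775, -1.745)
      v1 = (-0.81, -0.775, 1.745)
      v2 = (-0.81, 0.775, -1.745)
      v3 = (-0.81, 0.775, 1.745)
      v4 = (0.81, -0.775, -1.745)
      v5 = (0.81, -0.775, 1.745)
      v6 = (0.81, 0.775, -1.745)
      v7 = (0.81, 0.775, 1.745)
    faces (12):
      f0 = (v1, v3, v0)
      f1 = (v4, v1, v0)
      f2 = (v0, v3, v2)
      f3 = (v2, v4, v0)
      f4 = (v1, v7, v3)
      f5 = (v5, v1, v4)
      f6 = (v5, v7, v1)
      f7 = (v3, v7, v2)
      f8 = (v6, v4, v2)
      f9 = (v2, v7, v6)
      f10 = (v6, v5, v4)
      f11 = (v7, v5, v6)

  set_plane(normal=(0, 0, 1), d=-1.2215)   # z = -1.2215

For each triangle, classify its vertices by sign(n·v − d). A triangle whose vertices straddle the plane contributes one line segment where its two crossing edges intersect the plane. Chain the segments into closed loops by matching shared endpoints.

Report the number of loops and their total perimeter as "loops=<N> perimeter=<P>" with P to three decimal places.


loops=1 perimeter=6.340

Straddling triangles (8 of 12):
  (v1,v3,v0) [++-] → (-0.81, -0.5425, -1.2215)–(-0.81, -0.775, -1.2215)  len=0.2325
  (v4,v1,v0) [-+-] → (0.567, -0.775, -1.2215)–(-0.81, -0.775, -1.2215)  len=1.3770
  (v0,v3,v2) [-+-] → (-0.81, -0.5425, -1.2215)–(-0.81, 0.775, -1.2215)  len=1.3175
  (v5,v1,v4) [++-] → (0.567, -0.775, -1.2215)–(0.81, -0.775, -1.2215)  len=0.2430
  (v3,v7,v2) [++-] → (-0.567, 0.775, -1.2215)–(-0.81, 0.775, -1.2215)  len=0.2430
  (v2,v7,v6) [-+-] → (-0.567, 0.775, -1.2215)–(0.81, 0.775, -1.2215)  len=1.3770
  (v6,v5,v4) [-+-] → (0.81, 0.5425, -1.2215)–(0.81, -0.775, -1.2215)  len=1.3175
  (v7,v5,v6) [++-] → (0.81, 0.5425, -1.2215)–(0.81, 0.775, -1.2215)  len=0.2325

Chained into 1 loop(s):
  loop 1: 8 segments, perimeter = 6.3400
Total perimeter = 6.340


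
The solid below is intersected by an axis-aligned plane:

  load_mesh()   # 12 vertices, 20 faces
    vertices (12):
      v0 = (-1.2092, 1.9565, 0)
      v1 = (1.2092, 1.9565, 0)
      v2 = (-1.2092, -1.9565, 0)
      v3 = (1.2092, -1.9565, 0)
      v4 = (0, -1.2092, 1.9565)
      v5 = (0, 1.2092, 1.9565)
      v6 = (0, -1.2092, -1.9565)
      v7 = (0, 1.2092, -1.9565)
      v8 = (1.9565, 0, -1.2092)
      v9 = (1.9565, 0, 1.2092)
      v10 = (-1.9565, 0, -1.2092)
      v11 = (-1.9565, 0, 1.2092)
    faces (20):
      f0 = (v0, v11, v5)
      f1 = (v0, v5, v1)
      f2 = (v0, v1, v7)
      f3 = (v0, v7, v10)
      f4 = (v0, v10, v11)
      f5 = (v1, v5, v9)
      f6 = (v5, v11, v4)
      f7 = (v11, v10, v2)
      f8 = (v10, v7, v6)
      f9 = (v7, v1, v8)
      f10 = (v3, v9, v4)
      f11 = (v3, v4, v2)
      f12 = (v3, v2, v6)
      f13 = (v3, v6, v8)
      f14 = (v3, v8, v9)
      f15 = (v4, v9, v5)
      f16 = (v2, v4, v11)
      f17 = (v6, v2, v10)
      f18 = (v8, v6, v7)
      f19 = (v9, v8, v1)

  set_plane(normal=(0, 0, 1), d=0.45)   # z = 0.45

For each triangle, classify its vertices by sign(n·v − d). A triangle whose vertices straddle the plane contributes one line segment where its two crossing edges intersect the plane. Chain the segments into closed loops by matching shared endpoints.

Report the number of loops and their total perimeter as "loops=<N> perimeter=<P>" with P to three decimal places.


loops=1 perimeter=12.131

Straddling triangles (10 of 20):
  (v0,v11,v5) [-++] → (-1.48731, 1.22839, 0.45)–(-0.931081, 1.78462, 0.45)  len=0.7866
  (v0,v5,v1) [-+-] → (-0.931081, 1.78462, 0.45)–(0.931081, 1.78462, 0.45)  len=1.8622
  (v0,v10,v11) [--+] → (-1.9565, 0, 0.45)–(-1.48731, 1.22839, 0.45)  len=1.3150
  (v1,v5,v9) [-++] → (0.931081, 1.78462, 0.45)–(1.48731, 1.22839, 0.45)  len=0.7866
  (v11,v10,v2) [+--] → (-1.9565, 0, 0.45)–(-1.48731, -1.22839, 0.45)  len=1.3150
  (v3,v9,v4) [-++] → (1.48731, -1.22839, 0.45)–(0.931081, -1.78462, 0.45)  len=0.7866
  (v3,v4,v2) [-+-] → (0.931081, -1.78462, 0.45)–(-0.931081, -1.78462, 0.45)  len=1.8622
  (v3,v8,v9) [--+] → (1.9565, 0, 0.45)–(1.48731, -1.22839, 0.45)  len=1.3150
  (v2,v4,v11) [-++] → (-0.931081, -1.78462, 0.45)–(-1.48731, -1.22839, 0.45)  len=0.7866
  (v9,v8,v1) [+--] → (1.9565, 0, 0.45)–(1.48731, 1.22839, 0.45)  len=1.3150

Chained into 1 loop(s):
  loop 1: 10 segments, perimeter = 12.1306
Total perimeter = 12.131


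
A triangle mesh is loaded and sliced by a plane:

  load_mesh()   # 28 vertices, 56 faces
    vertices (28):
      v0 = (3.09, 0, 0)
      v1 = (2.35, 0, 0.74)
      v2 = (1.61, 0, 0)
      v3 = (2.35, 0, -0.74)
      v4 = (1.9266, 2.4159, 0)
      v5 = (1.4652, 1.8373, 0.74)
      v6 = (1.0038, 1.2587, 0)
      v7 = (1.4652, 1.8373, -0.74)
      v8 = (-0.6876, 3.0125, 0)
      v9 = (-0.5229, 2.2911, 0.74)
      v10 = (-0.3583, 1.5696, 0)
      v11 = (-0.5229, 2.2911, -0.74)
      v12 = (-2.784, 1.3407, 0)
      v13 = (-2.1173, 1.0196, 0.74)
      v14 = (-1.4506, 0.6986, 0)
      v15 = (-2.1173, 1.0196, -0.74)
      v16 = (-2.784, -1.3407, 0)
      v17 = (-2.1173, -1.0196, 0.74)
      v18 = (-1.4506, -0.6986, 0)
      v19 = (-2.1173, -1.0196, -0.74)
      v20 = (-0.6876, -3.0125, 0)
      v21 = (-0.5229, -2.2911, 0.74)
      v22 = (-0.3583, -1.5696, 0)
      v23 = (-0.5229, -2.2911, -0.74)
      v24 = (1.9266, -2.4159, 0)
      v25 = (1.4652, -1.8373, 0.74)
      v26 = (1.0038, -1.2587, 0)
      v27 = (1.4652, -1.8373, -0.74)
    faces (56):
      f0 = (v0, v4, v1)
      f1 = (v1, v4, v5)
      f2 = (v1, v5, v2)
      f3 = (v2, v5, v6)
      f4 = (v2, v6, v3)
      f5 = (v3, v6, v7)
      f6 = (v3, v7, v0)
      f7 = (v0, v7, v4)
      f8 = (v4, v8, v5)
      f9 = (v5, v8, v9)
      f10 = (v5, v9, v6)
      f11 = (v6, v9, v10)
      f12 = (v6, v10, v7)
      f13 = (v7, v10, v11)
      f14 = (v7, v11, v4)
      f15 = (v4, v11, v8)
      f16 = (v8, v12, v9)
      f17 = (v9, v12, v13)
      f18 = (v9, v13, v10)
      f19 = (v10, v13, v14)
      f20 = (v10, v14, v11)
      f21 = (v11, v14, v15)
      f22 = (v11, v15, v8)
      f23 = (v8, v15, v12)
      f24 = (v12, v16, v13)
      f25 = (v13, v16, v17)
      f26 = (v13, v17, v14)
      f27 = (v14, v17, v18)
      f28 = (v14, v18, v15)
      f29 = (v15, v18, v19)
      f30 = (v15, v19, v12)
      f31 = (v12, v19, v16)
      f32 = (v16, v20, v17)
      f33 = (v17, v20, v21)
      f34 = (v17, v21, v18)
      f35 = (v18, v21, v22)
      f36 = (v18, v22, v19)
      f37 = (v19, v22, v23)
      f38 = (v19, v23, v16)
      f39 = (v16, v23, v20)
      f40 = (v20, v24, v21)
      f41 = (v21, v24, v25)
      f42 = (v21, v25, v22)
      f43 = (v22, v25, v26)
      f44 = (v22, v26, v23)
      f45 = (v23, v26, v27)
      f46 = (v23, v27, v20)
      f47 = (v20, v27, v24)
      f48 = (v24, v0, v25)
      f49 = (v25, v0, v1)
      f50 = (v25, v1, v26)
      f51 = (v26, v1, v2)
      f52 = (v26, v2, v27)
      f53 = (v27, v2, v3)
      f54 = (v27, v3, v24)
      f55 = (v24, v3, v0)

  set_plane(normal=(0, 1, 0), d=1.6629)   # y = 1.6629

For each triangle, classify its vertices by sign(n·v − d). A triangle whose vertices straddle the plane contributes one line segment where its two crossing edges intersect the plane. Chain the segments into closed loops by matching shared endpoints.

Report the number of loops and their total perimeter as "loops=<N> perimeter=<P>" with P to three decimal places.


loops=1 perimeter=11.103

Straddling triangles (18 of 56):
  (v0,v4,v1) [-+-] → (2.28921, 1.6629, 0)–(2.05857, 1.6629, 0.230647)  len=0.3262
  (v1,v4,v5) [-++] → (2.05857, 1.6629, 0.230647)–(1.54919, 1.6629, 0.74)  len=0.7204
  (v1,v5,v2) [-+-] → (1.54919, 1.6629, 0.74)–(1.47894, 1.6629, 0.669758)  len=0.0993
  (v2,v5,v6) [-+-] → (1.47894, 1.6629, 0.669758)–(1.32613, 1.6629, 0.516951)  len=0.2161
  (v3,v6,v7) [--+] → (1.32613, 1.6629, -0.516951)–(1.54919, 1.6629, -0.74)  len=0.3154
  (v3,v7,v0) [-+-] → (1.54919, 1.6629, -0.74)–(1.61943, 1.6629, -0.669758)  len=0.0993
  (v0,v7,v4) [-++] → (1.61943, 1.6629, -0.669758)–(2.28921, 1.6629, 0)  len=0.9472
  (v5,v9,v6) [++-] → (0.406074, 1.6629, 0.289721)–(1.32613, 1.6629, 0.516951)  len=0.9477
  (v6,v9,v10) [-+-] → (0.406074, 1.6629, 0.289721)–(-0.379585, 1.6629, 0.0956923)  len=0.8093
  (v6,v10,v7) [--+] → (0.277234, 1.6629, -0.257908)–(1.32613, 1.6629, -0.516951)  len=1.0804
  (v7,v10,v11) [+-+] → (0.277234, 1.6629, -0.257908)–(-0.379585, 1.6629, -0.0956923)  len=0.6766
  (v8,v12,v9) [+-+] → (-2.37997, 1.6629, 0)–(-2.01745, 1.6629, 0.250871)  len=0.4409
  (v9,v12,v13) [+--] → (-2.01745, 1.6629, 0.250871)–(-1.31063, 1.6629, 0.74)  len=0.8596
  (v9,v13,v10) [+--] → (-1.31063, 1.6629, 0.74)–(-0.379585, 1.6629, 0.0956923)  len=1.1322
  (v10,v14,v11) [--+] → (-0.888854, 1.6629, -0.448089)–(-0.379585, 1.6629, -0.0956923)  len=0.6193
  (v11,v14,v15) [+--] → (-0.888854, 1.6629, -0.448089)–(-1.31063, 1.6629, -0.74)  len=0.5129
  (v11,v15,v8) [+-+] → (-1.31063, 1.6629, -0.74)–(-1.6558, 1.6629, -0.501131)  len=0.4198
  (v8,v15,v12) [+--] → (-1.6558, 1.6629, -0.501131)–(-2.37997, 1.6629, 0)  len=0.8807

Chained into 1 loop(s):
  loop 1: 18 segments, perimeter = 11.1032
Total perimeter = 11.103


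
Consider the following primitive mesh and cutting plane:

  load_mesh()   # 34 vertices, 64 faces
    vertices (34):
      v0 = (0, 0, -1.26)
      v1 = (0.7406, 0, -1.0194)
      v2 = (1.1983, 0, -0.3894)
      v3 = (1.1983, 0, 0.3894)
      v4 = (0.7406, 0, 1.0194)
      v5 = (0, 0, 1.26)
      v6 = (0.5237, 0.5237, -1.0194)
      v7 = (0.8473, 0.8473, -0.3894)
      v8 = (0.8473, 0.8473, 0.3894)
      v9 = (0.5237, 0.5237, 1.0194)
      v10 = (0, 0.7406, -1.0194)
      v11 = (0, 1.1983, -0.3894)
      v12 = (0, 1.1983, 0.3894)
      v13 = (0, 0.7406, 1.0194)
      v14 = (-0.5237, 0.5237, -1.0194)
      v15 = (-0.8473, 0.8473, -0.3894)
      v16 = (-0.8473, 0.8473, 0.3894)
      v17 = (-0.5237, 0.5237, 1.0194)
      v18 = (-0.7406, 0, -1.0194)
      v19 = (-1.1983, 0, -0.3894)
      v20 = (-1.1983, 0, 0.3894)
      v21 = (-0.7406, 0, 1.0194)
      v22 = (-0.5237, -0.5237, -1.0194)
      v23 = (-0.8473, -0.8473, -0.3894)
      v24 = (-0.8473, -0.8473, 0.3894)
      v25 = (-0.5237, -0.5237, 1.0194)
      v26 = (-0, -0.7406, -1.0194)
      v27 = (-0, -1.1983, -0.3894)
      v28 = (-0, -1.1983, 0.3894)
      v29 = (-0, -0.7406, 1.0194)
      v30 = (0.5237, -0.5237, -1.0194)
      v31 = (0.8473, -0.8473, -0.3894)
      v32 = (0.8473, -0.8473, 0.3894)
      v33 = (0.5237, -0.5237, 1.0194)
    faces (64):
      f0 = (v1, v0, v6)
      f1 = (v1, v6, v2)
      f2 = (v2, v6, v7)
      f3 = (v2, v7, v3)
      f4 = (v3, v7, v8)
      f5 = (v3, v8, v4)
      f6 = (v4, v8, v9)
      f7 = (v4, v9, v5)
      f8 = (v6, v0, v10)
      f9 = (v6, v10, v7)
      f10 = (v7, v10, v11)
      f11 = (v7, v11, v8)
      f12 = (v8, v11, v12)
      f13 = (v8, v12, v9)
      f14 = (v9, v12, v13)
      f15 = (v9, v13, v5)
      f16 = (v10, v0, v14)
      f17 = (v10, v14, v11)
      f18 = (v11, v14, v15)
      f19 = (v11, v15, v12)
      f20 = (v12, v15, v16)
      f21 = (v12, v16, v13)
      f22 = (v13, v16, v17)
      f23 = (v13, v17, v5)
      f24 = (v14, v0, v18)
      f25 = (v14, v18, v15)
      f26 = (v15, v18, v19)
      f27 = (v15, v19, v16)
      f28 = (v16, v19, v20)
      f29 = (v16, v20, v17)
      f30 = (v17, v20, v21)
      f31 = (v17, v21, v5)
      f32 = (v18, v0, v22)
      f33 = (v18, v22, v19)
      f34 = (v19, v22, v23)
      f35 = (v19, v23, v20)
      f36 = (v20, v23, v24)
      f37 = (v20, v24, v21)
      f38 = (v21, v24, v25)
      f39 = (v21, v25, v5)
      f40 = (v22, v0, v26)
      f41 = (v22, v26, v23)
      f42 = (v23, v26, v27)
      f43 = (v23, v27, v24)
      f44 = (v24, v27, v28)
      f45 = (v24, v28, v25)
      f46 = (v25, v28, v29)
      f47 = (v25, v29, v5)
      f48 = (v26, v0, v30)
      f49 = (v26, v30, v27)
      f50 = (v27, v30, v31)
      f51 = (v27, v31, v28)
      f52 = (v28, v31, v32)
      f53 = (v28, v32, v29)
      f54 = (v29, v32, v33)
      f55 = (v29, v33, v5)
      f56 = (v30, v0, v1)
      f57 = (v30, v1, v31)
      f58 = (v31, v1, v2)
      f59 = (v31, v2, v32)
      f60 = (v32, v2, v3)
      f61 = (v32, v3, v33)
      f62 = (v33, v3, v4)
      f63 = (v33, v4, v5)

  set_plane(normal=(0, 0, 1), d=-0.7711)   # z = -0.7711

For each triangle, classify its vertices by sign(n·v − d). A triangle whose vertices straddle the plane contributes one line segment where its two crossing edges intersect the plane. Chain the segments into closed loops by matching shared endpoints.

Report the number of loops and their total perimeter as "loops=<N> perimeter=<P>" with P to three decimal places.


loops=1 perimeter=5.639

Straddling triangles (16 of 64):
  (v1,v6,v2) [--+] → (0.789578, 0.317296, -0.7711)–(0.920992, 0, -0.7711)  len=0.3434
  (v2,v6,v7) [+-+] → (0.789578, 0.317296, -0.7711)–(0.651239, 0.651239, -0.7711)  len=0.3615
  (v6,v10,v7) [--+] → (0.333944, 0.782653, -0.7711)–(0.651239, 0.651239, -0.7711)  len=0.3434
  (v7,v10,v11) [+-+] → (0.333944, 0.782653, -0.7711)–(0, 0.920992, -0.7711)  len=0.3615
  (v10,v14,v11) [--+] → (-0.317296, 0.789578, -0.7711)–(0, 0.920992, -0.7711)  len=0.3434
  (v11,v14,v15) [+-+] → (-0.317296, 0.789578, -0.7711)–(-0.651239, 0.651239, -0.7711)  len=0.3615
  (v14,v18,v15) [--+] → (-0.782653, 0.333944, -0.7711)–(-0.651239, 0.651239, -0.7711)  len=0.3434
  (v15,v18,v19) [+-+] → (-0.782653, 0.333944, -0.7711)–(-0.920992, 0, -0.7711)  len=0.3615
  (v18,v22,v19) [--+] → (-0.789578, -0.317296, -0.7711)–(-0.920992, 0, -0.7711)  len=0.3434
  (v19,v22,v23) [+-+] → (-0.789578, -0.317296, -0.7711)–(-0.651239, -0.651239, -0.7711)  len=0.3615
  (v22,v26,v23) [--+] → (-0.333944, -0.782653, -0.7711)–(-0.651239, -0.651239, -0.7711)  len=0.3434
  (v23,v26,v27) [+-+] → (-0.333944, -0.782653, -0.7711)–(0, -0.920992, -0.7711)  len=0.3615
  (v26,v30,v27) [--+] → (0.317296, -0.789578, -0.7711)–(0, -0.920992, -0.7711)  len=0.3434
  (v27,v30,v31) [+-+] → (0.317296, -0.789578, -0.7711)–(0.651239, -0.651239, -0.7711)  len=0.3615
  (v30,v1,v31) [--+] → (0.782653, -0.333944, -0.7711)–(0.651239, -0.651239, -0.7711)  len=0.3434
  (v31,v1,v2) [+-+] → (0.782653, -0.333944, -0.7711)–(0.920992, 0, -0.7711)  len=0.3615

Chained into 1 loop(s):
  loop 1: 16 segments, perimeter = 5.6392
Total perimeter = 5.639


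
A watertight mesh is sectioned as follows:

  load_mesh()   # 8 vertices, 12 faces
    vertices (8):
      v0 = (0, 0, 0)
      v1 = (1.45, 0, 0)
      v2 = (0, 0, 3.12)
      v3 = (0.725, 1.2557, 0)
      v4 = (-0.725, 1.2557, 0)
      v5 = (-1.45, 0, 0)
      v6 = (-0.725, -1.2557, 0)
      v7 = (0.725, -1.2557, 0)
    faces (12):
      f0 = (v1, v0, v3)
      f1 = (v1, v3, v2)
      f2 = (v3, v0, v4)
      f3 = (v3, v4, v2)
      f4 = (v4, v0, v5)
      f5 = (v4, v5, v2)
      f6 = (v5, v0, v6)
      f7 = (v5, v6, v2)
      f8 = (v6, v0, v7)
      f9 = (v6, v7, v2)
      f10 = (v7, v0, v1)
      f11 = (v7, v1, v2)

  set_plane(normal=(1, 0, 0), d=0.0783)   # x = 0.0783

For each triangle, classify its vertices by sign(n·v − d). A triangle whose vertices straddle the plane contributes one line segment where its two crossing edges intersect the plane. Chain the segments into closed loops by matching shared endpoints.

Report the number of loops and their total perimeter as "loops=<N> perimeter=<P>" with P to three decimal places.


loops=1 perimeter=8.944

Straddling triangles (8 of 12):
  (v1,v0,v3) [+-+] → (0.0783, 0, 0)–(0.0783, 0.135616, 0)  len=0.1356
  (v1,v3,v2) [++-] → (0.0783, 0.135616, 2.78304)–(0.0783, 0, 2.95152)  len=0.2163
  (v3,v0,v4) [+--] → (0.0783, 0.135616, 0)–(0.0783, 1.2557, 0)  len=1.1201
  (v3,v4,v2) [+--] → (0.0783, 1.2557, 0)–(0.0783, 0.135616, 2.78304)  len=3.0000
  (v6,v0,v7) [--+] → (0.0783, -0.135616, 0)–(0.0783, -1.2557, 0)  len=1.1201
  (v6,v7,v2) [-+-] → (0.0783, -1.2557, 0)–(0.0783, -0.135616, 2.78304)  len=3.0000
  (v7,v0,v1) [+-+] → (0.0783, -0.135616, 0)–(0.0783, 0, 0)  len=0.1356
  (v7,v1,v2) [++-] → (0.0783, 0, 2.95152)–(0.0783, -0.135616, 2.78304)  len=0.2163

Chained into 1 loop(s):
  loop 1: 8 segments, perimeter = 8.9439
Total perimeter = 8.944


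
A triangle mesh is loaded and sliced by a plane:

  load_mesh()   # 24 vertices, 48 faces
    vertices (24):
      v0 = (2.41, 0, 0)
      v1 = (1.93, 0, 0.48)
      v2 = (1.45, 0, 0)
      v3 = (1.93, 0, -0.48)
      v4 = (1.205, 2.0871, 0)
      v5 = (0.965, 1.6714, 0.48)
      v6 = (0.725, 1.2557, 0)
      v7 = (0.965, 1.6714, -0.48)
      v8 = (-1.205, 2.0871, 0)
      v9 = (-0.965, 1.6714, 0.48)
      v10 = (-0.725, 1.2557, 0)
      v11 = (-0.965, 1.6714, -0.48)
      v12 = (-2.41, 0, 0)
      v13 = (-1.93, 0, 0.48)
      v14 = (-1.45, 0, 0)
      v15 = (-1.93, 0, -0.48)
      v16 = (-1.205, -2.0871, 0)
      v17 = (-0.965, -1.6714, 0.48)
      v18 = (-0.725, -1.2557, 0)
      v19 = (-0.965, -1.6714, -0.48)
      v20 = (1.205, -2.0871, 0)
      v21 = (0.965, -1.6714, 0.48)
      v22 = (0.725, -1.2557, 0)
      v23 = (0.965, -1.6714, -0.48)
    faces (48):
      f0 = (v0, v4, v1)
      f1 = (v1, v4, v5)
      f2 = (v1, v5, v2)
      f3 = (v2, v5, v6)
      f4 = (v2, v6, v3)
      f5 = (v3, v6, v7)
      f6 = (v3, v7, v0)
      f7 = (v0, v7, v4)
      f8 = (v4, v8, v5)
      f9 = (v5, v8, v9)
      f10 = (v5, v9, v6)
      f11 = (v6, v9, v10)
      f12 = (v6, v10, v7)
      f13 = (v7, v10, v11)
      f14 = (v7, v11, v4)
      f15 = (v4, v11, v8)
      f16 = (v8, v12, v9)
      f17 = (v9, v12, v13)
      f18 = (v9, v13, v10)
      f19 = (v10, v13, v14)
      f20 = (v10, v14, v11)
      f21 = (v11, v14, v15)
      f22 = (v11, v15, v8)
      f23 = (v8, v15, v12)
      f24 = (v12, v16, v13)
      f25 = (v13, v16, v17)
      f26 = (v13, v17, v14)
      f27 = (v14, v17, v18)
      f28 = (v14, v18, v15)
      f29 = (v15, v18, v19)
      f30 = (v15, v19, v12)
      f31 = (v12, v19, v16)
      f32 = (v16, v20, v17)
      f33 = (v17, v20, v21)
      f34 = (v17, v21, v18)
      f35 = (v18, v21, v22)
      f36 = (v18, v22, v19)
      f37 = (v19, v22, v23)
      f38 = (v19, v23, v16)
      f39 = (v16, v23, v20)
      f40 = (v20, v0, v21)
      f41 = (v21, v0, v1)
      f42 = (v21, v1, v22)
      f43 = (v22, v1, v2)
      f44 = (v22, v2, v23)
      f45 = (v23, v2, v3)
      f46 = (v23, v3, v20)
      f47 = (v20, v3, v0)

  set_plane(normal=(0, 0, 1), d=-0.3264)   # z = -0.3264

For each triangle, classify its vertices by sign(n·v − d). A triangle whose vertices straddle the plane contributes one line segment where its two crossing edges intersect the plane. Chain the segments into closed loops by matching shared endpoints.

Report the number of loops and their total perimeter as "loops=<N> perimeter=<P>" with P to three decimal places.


loops=2 perimeter=23.160

Straddling triangles (24 of 48):
  (v2,v6,v3) [++-] → (1.5444, 0.401824, -0.3264)–(1.7764, 0, -0.3264)  len=0.4640
  (v3,v6,v7) [-+-] → (1.5444, 0.401824, -0.3264)–(0.8882, 1.53838, -0.3264)  len=1.3124
  (v3,v7,v0) [--+] → (1.4274, 1.13655, -0.3264)–(2.0836, 0, -0.3264)  len=1.3124
  (v0,v7,v4) [+-+] → (1.4274, 1.13655, -0.3264)–(1.0418, 1.80442, -0.3264)  len=0.7712
  (v6,v10,v7) [++-] → (0.4242, 1.53838, -0.3264)–(0.8882, 1.53838, -0.3264)  len=0.4640
  (v7,v10,v11) [-+-] → (0.4242, 1.53838, -0.3264)–(-0.8882, 1.53838, -0.3264)  len=1.3124
  (v7,v11,v4) [--+] → (-0.2706, 1.80442, -0.3264)–(1.0418, 1.80442, -0.3264)  len=1.3124
  (v4,v11,v8) [+-+] → (-0.2706, 1.80442, -0.3264)–(-1.0418, 1.80442, -0.3264)  len=0.7712
  (v10,v14,v11) [++-] → (-1.1202, 1.13655, -0.3264)–(-0.8882, 1.53838, -0.3264)  len=0.4640
  (v11,v14,v15) [-+-] → (-1.1202, 1.13655, -0.3264)–(-1.7764, 0, -0.3264)  len=1.3124
  (v11,v15,v8) [--+] → (-1.698, 0.667872, -0.3264)–(-1.0418, 1.80442, -0.3264)  len=1.3124
  (v8,v15,v12) [+-+] → (-1.698, 0.667872, -0.3264)–(-2.0836, 0, -0.3264)  len=0.7712
  (v14,v18,v15) [++-] → (-1.5444, -0.401824, -0.3264)–(-1.7764, 0, -0.3264)  len=0.4640
  (v15,v18,v19) [-+-] → (-1.5444, -0.401824, -0.3264)–(-0.8882, -1.53838, -0.3264)  len=1.3124
  (v15,v19,v12) [--+] → (-1.4274, -1.13655, -0.3264)–(-2.0836, 0, -0.3264)  len=1.3124
  (v12,v19,v16) [+-+] → (-1.4274, -1.13655, -0.3264)–(-1.0418, -1.80442, -0.3264)  len=0.7712
  (v18,v22,v19) [++-] → (-0.4242, -1.53838, -0.3264)–(-0.8882, -1.53838, -0.3264)  len=0.4640
  (v19,v22,v23) [-+-] → (-0.4242, -1.53838, -0.3264)–(0.8882, -1.53838, -0.3264)  len=1.3124
  (v19,v23,v16) [--+] → (0.2706, -1.80442, -0.3264)–(-1.0418, -1.80442, -0.3264)  len=1.3124
  (v16,v23,v20) [+-+] → (0.2706, -1.80442, -0.3264)–(1.0418, -1.80442, -0.3264)  len=0.7712
  (v22,v2,v23) [++-] → (1.1202, -1.13655, -0.3264)–(0.8882, -1.53838, -0.3264)  len=0.4640
  (v23,v2,v3) [-+-] → (1.1202, -1.13655, -0.3264)–(1.7764, 0, -0.3264)  len=1.3124
  (v23,v3,v20) [--+] → (1.698, -0.667872, -0.3264)–(1.0418, -1.80442, -0.3264)  len=1.3124
  (v20,v3,v0) [+-+] → (1.698, -0.667872, -0.3264)–(2.0836, 0, -0.3264)  len=0.7712

Chained into 2 loop(s):
  loop 1: 12 segments, perimeter = 10.6583
  loop 2: 12 segments, perimeter = 12.5015
Total perimeter = 23.160
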